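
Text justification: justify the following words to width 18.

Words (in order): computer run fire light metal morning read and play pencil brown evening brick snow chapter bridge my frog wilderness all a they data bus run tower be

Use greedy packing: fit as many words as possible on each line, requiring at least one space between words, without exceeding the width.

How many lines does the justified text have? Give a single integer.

Line 1: ['computer', 'run', 'fire'] (min_width=17, slack=1)
Line 2: ['light', 'metal'] (min_width=11, slack=7)
Line 3: ['morning', 'read', 'and'] (min_width=16, slack=2)
Line 4: ['play', 'pencil', 'brown'] (min_width=17, slack=1)
Line 5: ['evening', 'brick', 'snow'] (min_width=18, slack=0)
Line 6: ['chapter', 'bridge', 'my'] (min_width=17, slack=1)
Line 7: ['frog', 'wilderness'] (min_width=15, slack=3)
Line 8: ['all', 'a', 'they', 'data'] (min_width=15, slack=3)
Line 9: ['bus', 'run', 'tower', 'be'] (min_width=16, slack=2)
Total lines: 9

Answer: 9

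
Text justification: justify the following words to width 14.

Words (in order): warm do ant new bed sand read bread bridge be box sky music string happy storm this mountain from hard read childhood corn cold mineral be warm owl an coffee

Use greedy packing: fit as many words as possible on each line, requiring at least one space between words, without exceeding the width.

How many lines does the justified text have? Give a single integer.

Line 1: ['warm', 'do', 'ant'] (min_width=11, slack=3)
Line 2: ['new', 'bed', 'sand'] (min_width=12, slack=2)
Line 3: ['read', 'bread'] (min_width=10, slack=4)
Line 4: ['bridge', 'be', 'box'] (min_width=13, slack=1)
Line 5: ['sky', 'music'] (min_width=9, slack=5)
Line 6: ['string', 'happy'] (min_width=12, slack=2)
Line 7: ['storm', 'this'] (min_width=10, slack=4)
Line 8: ['mountain', 'from'] (min_width=13, slack=1)
Line 9: ['hard', 'read'] (min_width=9, slack=5)
Line 10: ['childhood', 'corn'] (min_width=14, slack=0)
Line 11: ['cold', 'mineral'] (min_width=12, slack=2)
Line 12: ['be', 'warm', 'owl', 'an'] (min_width=14, slack=0)
Line 13: ['coffee'] (min_width=6, slack=8)
Total lines: 13

Answer: 13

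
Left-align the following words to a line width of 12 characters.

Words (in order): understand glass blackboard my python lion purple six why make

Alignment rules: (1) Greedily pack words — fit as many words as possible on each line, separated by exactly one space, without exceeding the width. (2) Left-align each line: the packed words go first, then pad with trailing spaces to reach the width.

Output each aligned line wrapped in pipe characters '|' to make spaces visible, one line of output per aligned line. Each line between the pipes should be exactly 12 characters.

Answer: |understand  |
|glass       |
|blackboard  |
|my python   |
|lion purple |
|six why make|

Derivation:
Line 1: ['understand'] (min_width=10, slack=2)
Line 2: ['glass'] (min_width=5, slack=7)
Line 3: ['blackboard'] (min_width=10, slack=2)
Line 4: ['my', 'python'] (min_width=9, slack=3)
Line 5: ['lion', 'purple'] (min_width=11, slack=1)
Line 6: ['six', 'why', 'make'] (min_width=12, slack=0)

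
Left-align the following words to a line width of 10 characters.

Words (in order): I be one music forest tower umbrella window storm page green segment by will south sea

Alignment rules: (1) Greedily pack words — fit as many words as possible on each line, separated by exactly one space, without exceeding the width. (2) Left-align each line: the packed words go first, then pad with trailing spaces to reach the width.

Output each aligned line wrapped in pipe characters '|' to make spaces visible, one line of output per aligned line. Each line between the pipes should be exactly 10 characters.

Line 1: ['I', 'be', 'one'] (min_width=8, slack=2)
Line 2: ['music'] (min_width=5, slack=5)
Line 3: ['forest'] (min_width=6, slack=4)
Line 4: ['tower'] (min_width=5, slack=5)
Line 5: ['umbrella'] (min_width=8, slack=2)
Line 6: ['window'] (min_width=6, slack=4)
Line 7: ['storm', 'page'] (min_width=10, slack=0)
Line 8: ['green'] (min_width=5, slack=5)
Line 9: ['segment', 'by'] (min_width=10, slack=0)
Line 10: ['will', 'south'] (min_width=10, slack=0)
Line 11: ['sea'] (min_width=3, slack=7)

Answer: |I be one  |
|music     |
|forest    |
|tower     |
|umbrella  |
|window    |
|storm page|
|green     |
|segment by|
|will south|
|sea       |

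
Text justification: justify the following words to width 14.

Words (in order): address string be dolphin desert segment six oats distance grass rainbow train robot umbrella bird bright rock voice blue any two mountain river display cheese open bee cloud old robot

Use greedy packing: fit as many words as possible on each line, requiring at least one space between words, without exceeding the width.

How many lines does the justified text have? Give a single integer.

Answer: 14

Derivation:
Line 1: ['address', 'string'] (min_width=14, slack=0)
Line 2: ['be', 'dolphin'] (min_width=10, slack=4)
Line 3: ['desert', 'segment'] (min_width=14, slack=0)
Line 4: ['six', 'oats'] (min_width=8, slack=6)
Line 5: ['distance', 'grass'] (min_width=14, slack=0)
Line 6: ['rainbow', 'train'] (min_width=13, slack=1)
Line 7: ['robot', 'umbrella'] (min_width=14, slack=0)
Line 8: ['bird', 'bright'] (min_width=11, slack=3)
Line 9: ['rock', 'voice'] (min_width=10, slack=4)
Line 10: ['blue', 'any', 'two'] (min_width=12, slack=2)
Line 11: ['mountain', 'river'] (min_width=14, slack=0)
Line 12: ['display', 'cheese'] (min_width=14, slack=0)
Line 13: ['open', 'bee', 'cloud'] (min_width=14, slack=0)
Line 14: ['old', 'robot'] (min_width=9, slack=5)
Total lines: 14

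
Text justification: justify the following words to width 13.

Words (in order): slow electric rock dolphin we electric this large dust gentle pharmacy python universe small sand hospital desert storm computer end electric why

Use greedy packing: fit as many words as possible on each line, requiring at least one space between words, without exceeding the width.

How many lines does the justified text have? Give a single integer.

Answer: 13

Derivation:
Line 1: ['slow', 'electric'] (min_width=13, slack=0)
Line 2: ['rock', 'dolphin'] (min_width=12, slack=1)
Line 3: ['we', 'electric'] (min_width=11, slack=2)
Line 4: ['this', 'large'] (min_width=10, slack=3)
Line 5: ['dust', 'gentle'] (min_width=11, slack=2)
Line 6: ['pharmacy'] (min_width=8, slack=5)
Line 7: ['python'] (min_width=6, slack=7)
Line 8: ['universe'] (min_width=8, slack=5)
Line 9: ['small', 'sand'] (min_width=10, slack=3)
Line 10: ['hospital'] (min_width=8, slack=5)
Line 11: ['desert', 'storm'] (min_width=12, slack=1)
Line 12: ['computer', 'end'] (min_width=12, slack=1)
Line 13: ['electric', 'why'] (min_width=12, slack=1)
Total lines: 13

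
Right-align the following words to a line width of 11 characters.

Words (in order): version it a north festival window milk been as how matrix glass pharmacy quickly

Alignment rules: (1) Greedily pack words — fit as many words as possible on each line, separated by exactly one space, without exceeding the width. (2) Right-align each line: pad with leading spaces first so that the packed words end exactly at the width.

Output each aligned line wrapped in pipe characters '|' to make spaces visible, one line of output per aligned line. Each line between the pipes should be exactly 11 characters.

Line 1: ['version', 'it'] (min_width=10, slack=1)
Line 2: ['a', 'north'] (min_width=7, slack=4)
Line 3: ['festival'] (min_width=8, slack=3)
Line 4: ['window', 'milk'] (min_width=11, slack=0)
Line 5: ['been', 'as', 'how'] (min_width=11, slack=0)
Line 6: ['matrix'] (min_width=6, slack=5)
Line 7: ['glass'] (min_width=5, slack=6)
Line 8: ['pharmacy'] (min_width=8, slack=3)
Line 9: ['quickly'] (min_width=7, slack=4)

Answer: | version it|
|    a north|
|   festival|
|window milk|
|been as how|
|     matrix|
|      glass|
|   pharmacy|
|    quickly|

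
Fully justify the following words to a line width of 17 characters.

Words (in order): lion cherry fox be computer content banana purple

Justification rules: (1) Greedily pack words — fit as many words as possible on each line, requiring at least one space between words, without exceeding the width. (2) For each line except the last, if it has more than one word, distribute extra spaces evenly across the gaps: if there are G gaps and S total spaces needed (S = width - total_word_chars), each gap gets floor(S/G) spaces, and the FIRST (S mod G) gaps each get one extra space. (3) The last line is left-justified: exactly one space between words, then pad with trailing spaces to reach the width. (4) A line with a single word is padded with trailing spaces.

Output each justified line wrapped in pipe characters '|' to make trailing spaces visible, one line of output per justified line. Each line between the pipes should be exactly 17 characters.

Answer: |lion  cherry  fox|
|be       computer|
|content    banana|
|purple           |

Derivation:
Line 1: ['lion', 'cherry', 'fox'] (min_width=15, slack=2)
Line 2: ['be', 'computer'] (min_width=11, slack=6)
Line 3: ['content', 'banana'] (min_width=14, slack=3)
Line 4: ['purple'] (min_width=6, slack=11)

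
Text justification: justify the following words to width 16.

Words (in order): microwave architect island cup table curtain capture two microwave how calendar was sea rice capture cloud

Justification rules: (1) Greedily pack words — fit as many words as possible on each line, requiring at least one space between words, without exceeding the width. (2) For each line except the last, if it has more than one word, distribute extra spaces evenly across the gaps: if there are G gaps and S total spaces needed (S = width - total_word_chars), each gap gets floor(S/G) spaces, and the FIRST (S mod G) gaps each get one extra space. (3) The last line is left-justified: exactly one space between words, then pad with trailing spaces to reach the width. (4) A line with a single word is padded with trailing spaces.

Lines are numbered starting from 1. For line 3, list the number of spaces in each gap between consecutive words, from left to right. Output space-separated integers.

Line 1: ['microwave'] (min_width=9, slack=7)
Line 2: ['architect', 'island'] (min_width=16, slack=0)
Line 3: ['cup', 'table'] (min_width=9, slack=7)
Line 4: ['curtain', 'capture'] (min_width=15, slack=1)
Line 5: ['two', 'microwave'] (min_width=13, slack=3)
Line 6: ['how', 'calendar', 'was'] (min_width=16, slack=0)
Line 7: ['sea', 'rice', 'capture'] (min_width=16, slack=0)
Line 8: ['cloud'] (min_width=5, slack=11)

Answer: 8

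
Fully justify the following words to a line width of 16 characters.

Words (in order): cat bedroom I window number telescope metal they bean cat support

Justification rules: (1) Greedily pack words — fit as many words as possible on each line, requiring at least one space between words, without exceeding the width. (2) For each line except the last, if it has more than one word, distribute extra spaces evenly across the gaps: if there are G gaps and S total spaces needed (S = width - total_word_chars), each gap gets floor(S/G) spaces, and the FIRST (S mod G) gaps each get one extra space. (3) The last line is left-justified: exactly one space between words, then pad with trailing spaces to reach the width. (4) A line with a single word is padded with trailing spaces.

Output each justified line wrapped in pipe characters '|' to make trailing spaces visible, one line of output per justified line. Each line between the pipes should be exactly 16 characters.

Answer: |cat   bedroom  I|
|window    number|
|telescope  metal|
|they   bean  cat|
|support         |

Derivation:
Line 1: ['cat', 'bedroom', 'I'] (min_width=13, slack=3)
Line 2: ['window', 'number'] (min_width=13, slack=3)
Line 3: ['telescope', 'metal'] (min_width=15, slack=1)
Line 4: ['they', 'bean', 'cat'] (min_width=13, slack=3)
Line 5: ['support'] (min_width=7, slack=9)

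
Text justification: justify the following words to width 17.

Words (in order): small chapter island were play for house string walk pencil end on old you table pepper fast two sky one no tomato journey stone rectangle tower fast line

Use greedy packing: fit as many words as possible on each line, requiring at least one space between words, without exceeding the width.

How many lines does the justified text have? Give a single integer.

Answer: 10

Derivation:
Line 1: ['small', 'chapter'] (min_width=13, slack=4)
Line 2: ['island', 'were', 'play'] (min_width=16, slack=1)
Line 3: ['for', 'house', 'string'] (min_width=16, slack=1)
Line 4: ['walk', 'pencil', 'end'] (min_width=15, slack=2)
Line 5: ['on', 'old', 'you', 'table'] (min_width=16, slack=1)
Line 6: ['pepper', 'fast', 'two'] (min_width=15, slack=2)
Line 7: ['sky', 'one', 'no', 'tomato'] (min_width=17, slack=0)
Line 8: ['journey', 'stone'] (min_width=13, slack=4)
Line 9: ['rectangle', 'tower'] (min_width=15, slack=2)
Line 10: ['fast', 'line'] (min_width=9, slack=8)
Total lines: 10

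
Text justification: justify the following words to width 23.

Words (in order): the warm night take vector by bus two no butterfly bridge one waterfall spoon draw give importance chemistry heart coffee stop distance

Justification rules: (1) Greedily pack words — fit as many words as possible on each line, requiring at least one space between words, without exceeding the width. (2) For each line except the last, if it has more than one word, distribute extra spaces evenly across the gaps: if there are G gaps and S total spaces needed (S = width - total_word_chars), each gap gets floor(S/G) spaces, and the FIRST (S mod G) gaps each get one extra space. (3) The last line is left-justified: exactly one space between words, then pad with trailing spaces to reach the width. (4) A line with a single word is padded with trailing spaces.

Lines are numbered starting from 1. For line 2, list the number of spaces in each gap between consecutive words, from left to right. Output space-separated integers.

Answer: 2 2 2 1

Derivation:
Line 1: ['the', 'warm', 'night', 'take'] (min_width=19, slack=4)
Line 2: ['vector', 'by', 'bus', 'two', 'no'] (min_width=20, slack=3)
Line 3: ['butterfly', 'bridge', 'one'] (min_width=20, slack=3)
Line 4: ['waterfall', 'spoon', 'draw'] (min_width=20, slack=3)
Line 5: ['give', 'importance'] (min_width=15, slack=8)
Line 6: ['chemistry', 'heart', 'coffee'] (min_width=22, slack=1)
Line 7: ['stop', 'distance'] (min_width=13, slack=10)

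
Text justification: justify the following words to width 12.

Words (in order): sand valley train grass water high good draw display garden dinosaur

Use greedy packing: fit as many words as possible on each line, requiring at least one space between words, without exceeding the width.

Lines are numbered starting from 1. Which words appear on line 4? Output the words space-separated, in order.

Answer: good draw

Derivation:
Line 1: ['sand', 'valley'] (min_width=11, slack=1)
Line 2: ['train', 'grass'] (min_width=11, slack=1)
Line 3: ['water', 'high'] (min_width=10, slack=2)
Line 4: ['good', 'draw'] (min_width=9, slack=3)
Line 5: ['display'] (min_width=7, slack=5)
Line 6: ['garden'] (min_width=6, slack=6)
Line 7: ['dinosaur'] (min_width=8, slack=4)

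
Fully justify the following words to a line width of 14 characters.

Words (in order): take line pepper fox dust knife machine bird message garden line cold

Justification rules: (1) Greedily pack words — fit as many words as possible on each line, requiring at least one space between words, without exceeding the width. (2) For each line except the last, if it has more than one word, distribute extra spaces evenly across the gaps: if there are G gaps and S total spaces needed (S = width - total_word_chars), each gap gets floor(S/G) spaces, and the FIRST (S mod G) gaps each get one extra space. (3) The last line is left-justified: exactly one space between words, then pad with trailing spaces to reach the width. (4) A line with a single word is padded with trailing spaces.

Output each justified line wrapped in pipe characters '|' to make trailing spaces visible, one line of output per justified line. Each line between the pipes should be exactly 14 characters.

Answer: |take      line|
|pepper     fox|
|dust     knife|
|machine   bird|
|message garden|
|line cold     |

Derivation:
Line 1: ['take', 'line'] (min_width=9, slack=5)
Line 2: ['pepper', 'fox'] (min_width=10, slack=4)
Line 3: ['dust', 'knife'] (min_width=10, slack=4)
Line 4: ['machine', 'bird'] (min_width=12, slack=2)
Line 5: ['message', 'garden'] (min_width=14, slack=0)
Line 6: ['line', 'cold'] (min_width=9, slack=5)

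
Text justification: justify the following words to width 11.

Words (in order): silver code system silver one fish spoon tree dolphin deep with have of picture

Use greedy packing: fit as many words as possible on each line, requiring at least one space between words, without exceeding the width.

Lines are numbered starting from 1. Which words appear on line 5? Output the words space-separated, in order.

Line 1: ['silver', 'code'] (min_width=11, slack=0)
Line 2: ['system'] (min_width=6, slack=5)
Line 3: ['silver', 'one'] (min_width=10, slack=1)
Line 4: ['fish', 'spoon'] (min_width=10, slack=1)
Line 5: ['tree'] (min_width=4, slack=7)
Line 6: ['dolphin'] (min_width=7, slack=4)
Line 7: ['deep', 'with'] (min_width=9, slack=2)
Line 8: ['have', 'of'] (min_width=7, slack=4)
Line 9: ['picture'] (min_width=7, slack=4)

Answer: tree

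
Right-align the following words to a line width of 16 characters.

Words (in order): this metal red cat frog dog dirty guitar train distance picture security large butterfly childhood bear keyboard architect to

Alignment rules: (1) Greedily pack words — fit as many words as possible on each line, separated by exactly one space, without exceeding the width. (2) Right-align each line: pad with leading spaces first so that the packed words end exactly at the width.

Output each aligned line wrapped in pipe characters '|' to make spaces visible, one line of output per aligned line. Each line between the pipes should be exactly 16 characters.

Line 1: ['this', 'metal', 'red'] (min_width=14, slack=2)
Line 2: ['cat', 'frog', 'dog'] (min_width=12, slack=4)
Line 3: ['dirty', 'guitar'] (min_width=12, slack=4)
Line 4: ['train', 'distance'] (min_width=14, slack=2)
Line 5: ['picture', 'security'] (min_width=16, slack=0)
Line 6: ['large', 'butterfly'] (min_width=15, slack=1)
Line 7: ['childhood', 'bear'] (min_width=14, slack=2)
Line 8: ['keyboard'] (min_width=8, slack=8)
Line 9: ['architect', 'to'] (min_width=12, slack=4)

Answer: |  this metal red|
|    cat frog dog|
|    dirty guitar|
|  train distance|
|picture security|
| large butterfly|
|  childhood bear|
|        keyboard|
|    architect to|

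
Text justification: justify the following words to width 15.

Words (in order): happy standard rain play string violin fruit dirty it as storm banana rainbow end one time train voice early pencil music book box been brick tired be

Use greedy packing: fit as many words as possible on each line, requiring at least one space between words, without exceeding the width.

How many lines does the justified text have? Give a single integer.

Line 1: ['happy', 'standard'] (min_width=14, slack=1)
Line 2: ['rain', 'play'] (min_width=9, slack=6)
Line 3: ['string', 'violin'] (min_width=13, slack=2)
Line 4: ['fruit', 'dirty', 'it'] (min_width=14, slack=1)
Line 5: ['as', 'storm', 'banana'] (min_width=15, slack=0)
Line 6: ['rainbow', 'end', 'one'] (min_width=15, slack=0)
Line 7: ['time', 'train'] (min_width=10, slack=5)
Line 8: ['voice', 'early'] (min_width=11, slack=4)
Line 9: ['pencil', 'music'] (min_width=12, slack=3)
Line 10: ['book', 'box', 'been'] (min_width=13, slack=2)
Line 11: ['brick', 'tired', 'be'] (min_width=14, slack=1)
Total lines: 11

Answer: 11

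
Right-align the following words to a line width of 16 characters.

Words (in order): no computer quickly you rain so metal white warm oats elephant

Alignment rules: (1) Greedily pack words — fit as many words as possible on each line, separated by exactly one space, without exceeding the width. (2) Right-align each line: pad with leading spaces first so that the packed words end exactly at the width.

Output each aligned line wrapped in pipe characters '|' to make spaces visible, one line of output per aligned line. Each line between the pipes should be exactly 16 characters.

Line 1: ['no', 'computer'] (min_width=11, slack=5)
Line 2: ['quickly', 'you', 'rain'] (min_width=16, slack=0)
Line 3: ['so', 'metal', 'white'] (min_width=14, slack=2)
Line 4: ['warm', 'oats'] (min_width=9, slack=7)
Line 5: ['elephant'] (min_width=8, slack=8)

Answer: |     no computer|
|quickly you rain|
|  so metal white|
|       warm oats|
|        elephant|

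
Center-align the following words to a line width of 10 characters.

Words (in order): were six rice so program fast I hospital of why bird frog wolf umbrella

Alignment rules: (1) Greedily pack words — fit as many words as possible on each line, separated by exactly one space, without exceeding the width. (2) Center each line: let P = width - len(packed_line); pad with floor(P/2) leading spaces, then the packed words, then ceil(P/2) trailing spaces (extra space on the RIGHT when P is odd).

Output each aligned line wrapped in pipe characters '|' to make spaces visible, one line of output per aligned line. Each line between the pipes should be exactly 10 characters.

Line 1: ['were', 'six'] (min_width=8, slack=2)
Line 2: ['rice', 'so'] (min_width=7, slack=3)
Line 3: ['program'] (min_width=7, slack=3)
Line 4: ['fast', 'I'] (min_width=6, slack=4)
Line 5: ['hospital'] (min_width=8, slack=2)
Line 6: ['of', 'why'] (min_width=6, slack=4)
Line 7: ['bird', 'frog'] (min_width=9, slack=1)
Line 8: ['wolf'] (min_width=4, slack=6)
Line 9: ['umbrella'] (min_width=8, slack=2)

Answer: | were six |
| rice so  |
| program  |
|  fast I  |
| hospital |
|  of why  |
|bird frog |
|   wolf   |
| umbrella |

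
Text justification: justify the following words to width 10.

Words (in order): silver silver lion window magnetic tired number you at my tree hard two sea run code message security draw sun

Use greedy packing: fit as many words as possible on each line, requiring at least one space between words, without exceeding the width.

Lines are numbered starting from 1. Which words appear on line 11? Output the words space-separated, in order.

Answer: code

Derivation:
Line 1: ['silver'] (min_width=6, slack=4)
Line 2: ['silver'] (min_width=6, slack=4)
Line 3: ['lion'] (min_width=4, slack=6)
Line 4: ['window'] (min_width=6, slack=4)
Line 5: ['magnetic'] (min_width=8, slack=2)
Line 6: ['tired'] (min_width=5, slack=5)
Line 7: ['number', 'you'] (min_width=10, slack=0)
Line 8: ['at', 'my', 'tree'] (min_width=10, slack=0)
Line 9: ['hard', 'two'] (min_width=8, slack=2)
Line 10: ['sea', 'run'] (min_width=7, slack=3)
Line 11: ['code'] (min_width=4, slack=6)
Line 12: ['message'] (min_width=7, slack=3)
Line 13: ['security'] (min_width=8, slack=2)
Line 14: ['draw', 'sun'] (min_width=8, slack=2)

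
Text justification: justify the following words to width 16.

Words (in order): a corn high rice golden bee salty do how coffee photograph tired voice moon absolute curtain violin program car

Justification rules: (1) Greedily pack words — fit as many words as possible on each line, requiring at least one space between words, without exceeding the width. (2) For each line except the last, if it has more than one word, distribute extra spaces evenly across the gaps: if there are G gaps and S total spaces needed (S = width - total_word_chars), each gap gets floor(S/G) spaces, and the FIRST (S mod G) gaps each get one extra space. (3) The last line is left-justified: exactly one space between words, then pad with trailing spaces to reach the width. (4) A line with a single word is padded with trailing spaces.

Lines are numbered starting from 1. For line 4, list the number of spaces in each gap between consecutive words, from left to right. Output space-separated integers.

Line 1: ['a', 'corn', 'high', 'rice'] (min_width=16, slack=0)
Line 2: ['golden', 'bee', 'salty'] (min_width=16, slack=0)
Line 3: ['do', 'how', 'coffee'] (min_width=13, slack=3)
Line 4: ['photograph', 'tired'] (min_width=16, slack=0)
Line 5: ['voice', 'moon'] (min_width=10, slack=6)
Line 6: ['absolute', 'curtain'] (min_width=16, slack=0)
Line 7: ['violin', 'program'] (min_width=14, slack=2)
Line 8: ['car'] (min_width=3, slack=13)

Answer: 1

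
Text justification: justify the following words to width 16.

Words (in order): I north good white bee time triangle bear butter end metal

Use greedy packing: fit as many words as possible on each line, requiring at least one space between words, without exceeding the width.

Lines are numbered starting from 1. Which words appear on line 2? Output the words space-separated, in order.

Answer: white bee time

Derivation:
Line 1: ['I', 'north', 'good'] (min_width=12, slack=4)
Line 2: ['white', 'bee', 'time'] (min_width=14, slack=2)
Line 3: ['triangle', 'bear'] (min_width=13, slack=3)
Line 4: ['butter', 'end', 'metal'] (min_width=16, slack=0)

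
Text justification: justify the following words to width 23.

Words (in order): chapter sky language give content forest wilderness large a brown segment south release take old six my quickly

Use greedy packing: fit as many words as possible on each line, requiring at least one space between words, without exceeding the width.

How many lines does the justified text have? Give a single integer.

Answer: 6

Derivation:
Line 1: ['chapter', 'sky', 'language'] (min_width=20, slack=3)
Line 2: ['give', 'content', 'forest'] (min_width=19, slack=4)
Line 3: ['wilderness', 'large', 'a'] (min_width=18, slack=5)
Line 4: ['brown', 'segment', 'south'] (min_width=19, slack=4)
Line 5: ['release', 'take', 'old', 'six', 'my'] (min_width=23, slack=0)
Line 6: ['quickly'] (min_width=7, slack=16)
Total lines: 6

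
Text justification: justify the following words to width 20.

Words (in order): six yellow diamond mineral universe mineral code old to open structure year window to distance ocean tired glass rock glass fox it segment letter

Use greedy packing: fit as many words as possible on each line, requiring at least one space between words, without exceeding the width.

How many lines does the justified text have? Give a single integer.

Line 1: ['six', 'yellow', 'diamond'] (min_width=18, slack=2)
Line 2: ['mineral', 'universe'] (min_width=16, slack=4)
Line 3: ['mineral', 'code', 'old', 'to'] (min_width=19, slack=1)
Line 4: ['open', 'structure', 'year'] (min_width=19, slack=1)
Line 5: ['window', 'to', 'distance'] (min_width=18, slack=2)
Line 6: ['ocean', 'tired', 'glass'] (min_width=17, slack=3)
Line 7: ['rock', 'glass', 'fox', 'it'] (min_width=17, slack=3)
Line 8: ['segment', 'letter'] (min_width=14, slack=6)
Total lines: 8

Answer: 8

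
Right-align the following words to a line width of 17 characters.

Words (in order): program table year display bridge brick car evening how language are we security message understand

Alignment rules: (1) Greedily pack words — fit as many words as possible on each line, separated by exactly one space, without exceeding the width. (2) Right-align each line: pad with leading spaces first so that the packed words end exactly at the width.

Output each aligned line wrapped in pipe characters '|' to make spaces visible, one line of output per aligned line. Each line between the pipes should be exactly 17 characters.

Answer: |    program table|
|     year display|
| bridge brick car|
|      evening how|
|  language are we|
| security message|
|       understand|

Derivation:
Line 1: ['program', 'table'] (min_width=13, slack=4)
Line 2: ['year', 'display'] (min_width=12, slack=5)
Line 3: ['bridge', 'brick', 'car'] (min_width=16, slack=1)
Line 4: ['evening', 'how'] (min_width=11, slack=6)
Line 5: ['language', 'are', 'we'] (min_width=15, slack=2)
Line 6: ['security', 'message'] (min_width=16, slack=1)
Line 7: ['understand'] (min_width=10, slack=7)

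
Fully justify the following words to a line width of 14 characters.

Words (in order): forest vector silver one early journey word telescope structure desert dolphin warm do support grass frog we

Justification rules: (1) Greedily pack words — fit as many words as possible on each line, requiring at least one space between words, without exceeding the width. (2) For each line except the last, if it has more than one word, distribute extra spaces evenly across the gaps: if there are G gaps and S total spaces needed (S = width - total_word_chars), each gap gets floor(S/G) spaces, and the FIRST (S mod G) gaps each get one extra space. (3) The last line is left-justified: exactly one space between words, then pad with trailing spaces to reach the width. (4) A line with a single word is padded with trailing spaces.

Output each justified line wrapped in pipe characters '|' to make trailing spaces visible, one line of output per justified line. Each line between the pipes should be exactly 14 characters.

Answer: |forest  vector|
|silver     one|
|early  journey|
|word telescope|
|structure     |
|desert dolphin|
|warm        do|
|support  grass|
|frog we       |

Derivation:
Line 1: ['forest', 'vector'] (min_width=13, slack=1)
Line 2: ['silver', 'one'] (min_width=10, slack=4)
Line 3: ['early', 'journey'] (min_width=13, slack=1)
Line 4: ['word', 'telescope'] (min_width=14, slack=0)
Line 5: ['structure'] (min_width=9, slack=5)
Line 6: ['desert', 'dolphin'] (min_width=14, slack=0)
Line 7: ['warm', 'do'] (min_width=7, slack=7)
Line 8: ['support', 'grass'] (min_width=13, slack=1)
Line 9: ['frog', 'we'] (min_width=7, slack=7)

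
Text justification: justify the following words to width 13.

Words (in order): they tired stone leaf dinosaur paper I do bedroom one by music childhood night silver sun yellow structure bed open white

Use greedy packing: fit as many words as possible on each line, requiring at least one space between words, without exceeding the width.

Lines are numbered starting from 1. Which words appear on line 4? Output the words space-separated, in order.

Answer: paper I do

Derivation:
Line 1: ['they', 'tired'] (min_width=10, slack=3)
Line 2: ['stone', 'leaf'] (min_width=10, slack=3)
Line 3: ['dinosaur'] (min_width=8, slack=5)
Line 4: ['paper', 'I', 'do'] (min_width=10, slack=3)
Line 5: ['bedroom', 'one'] (min_width=11, slack=2)
Line 6: ['by', 'music'] (min_width=8, slack=5)
Line 7: ['childhood'] (min_width=9, slack=4)
Line 8: ['night', 'silver'] (min_width=12, slack=1)
Line 9: ['sun', 'yellow'] (min_width=10, slack=3)
Line 10: ['structure', 'bed'] (min_width=13, slack=0)
Line 11: ['open', 'white'] (min_width=10, slack=3)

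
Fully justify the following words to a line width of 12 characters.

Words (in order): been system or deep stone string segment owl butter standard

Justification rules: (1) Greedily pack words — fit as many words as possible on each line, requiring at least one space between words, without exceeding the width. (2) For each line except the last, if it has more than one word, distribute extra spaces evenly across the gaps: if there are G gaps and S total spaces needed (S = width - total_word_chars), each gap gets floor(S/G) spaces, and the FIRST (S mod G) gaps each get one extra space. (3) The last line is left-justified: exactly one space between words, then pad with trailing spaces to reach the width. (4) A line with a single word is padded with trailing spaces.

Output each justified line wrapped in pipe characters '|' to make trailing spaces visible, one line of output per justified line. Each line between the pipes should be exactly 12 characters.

Answer: |been  system|
|or      deep|
|stone string|
|segment  owl|
|butter      |
|standard    |

Derivation:
Line 1: ['been', 'system'] (min_width=11, slack=1)
Line 2: ['or', 'deep'] (min_width=7, slack=5)
Line 3: ['stone', 'string'] (min_width=12, slack=0)
Line 4: ['segment', 'owl'] (min_width=11, slack=1)
Line 5: ['butter'] (min_width=6, slack=6)
Line 6: ['standard'] (min_width=8, slack=4)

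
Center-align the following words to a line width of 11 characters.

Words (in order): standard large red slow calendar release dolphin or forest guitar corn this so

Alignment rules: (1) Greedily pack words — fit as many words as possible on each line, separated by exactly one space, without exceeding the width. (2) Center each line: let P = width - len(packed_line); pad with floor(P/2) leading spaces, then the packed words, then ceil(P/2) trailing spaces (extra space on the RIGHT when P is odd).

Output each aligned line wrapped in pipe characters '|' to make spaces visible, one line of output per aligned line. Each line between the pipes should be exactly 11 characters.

Line 1: ['standard'] (min_width=8, slack=3)
Line 2: ['large', 'red'] (min_width=9, slack=2)
Line 3: ['slow'] (min_width=4, slack=7)
Line 4: ['calendar'] (min_width=8, slack=3)
Line 5: ['release'] (min_width=7, slack=4)
Line 6: ['dolphin', 'or'] (min_width=10, slack=1)
Line 7: ['forest'] (min_width=6, slack=5)
Line 8: ['guitar', 'corn'] (min_width=11, slack=0)
Line 9: ['this', 'so'] (min_width=7, slack=4)

Answer: | standard  |
| large red |
|   slow    |
| calendar  |
|  release  |
|dolphin or |
|  forest   |
|guitar corn|
|  this so  |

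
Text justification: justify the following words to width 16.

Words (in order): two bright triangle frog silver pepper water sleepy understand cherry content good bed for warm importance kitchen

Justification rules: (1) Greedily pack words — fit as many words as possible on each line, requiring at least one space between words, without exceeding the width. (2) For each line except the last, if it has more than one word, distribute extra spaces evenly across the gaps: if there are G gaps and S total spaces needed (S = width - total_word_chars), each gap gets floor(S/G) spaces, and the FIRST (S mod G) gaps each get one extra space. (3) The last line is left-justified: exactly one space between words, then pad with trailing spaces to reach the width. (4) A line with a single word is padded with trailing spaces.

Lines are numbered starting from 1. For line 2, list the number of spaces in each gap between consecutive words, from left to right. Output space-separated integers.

Line 1: ['two', 'bright'] (min_width=10, slack=6)
Line 2: ['triangle', 'frog'] (min_width=13, slack=3)
Line 3: ['silver', 'pepper'] (min_width=13, slack=3)
Line 4: ['water', 'sleepy'] (min_width=12, slack=4)
Line 5: ['understand'] (min_width=10, slack=6)
Line 6: ['cherry', 'content'] (min_width=14, slack=2)
Line 7: ['good', 'bed', 'for'] (min_width=12, slack=4)
Line 8: ['warm', 'importance'] (min_width=15, slack=1)
Line 9: ['kitchen'] (min_width=7, slack=9)

Answer: 4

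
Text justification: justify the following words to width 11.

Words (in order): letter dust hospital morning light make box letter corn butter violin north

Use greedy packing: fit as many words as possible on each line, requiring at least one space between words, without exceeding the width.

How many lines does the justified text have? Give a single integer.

Answer: 8

Derivation:
Line 1: ['letter', 'dust'] (min_width=11, slack=0)
Line 2: ['hospital'] (min_width=8, slack=3)
Line 3: ['morning'] (min_width=7, slack=4)
Line 4: ['light', 'make'] (min_width=10, slack=1)
Line 5: ['box', 'letter'] (min_width=10, slack=1)
Line 6: ['corn', 'butter'] (min_width=11, slack=0)
Line 7: ['violin'] (min_width=6, slack=5)
Line 8: ['north'] (min_width=5, slack=6)
Total lines: 8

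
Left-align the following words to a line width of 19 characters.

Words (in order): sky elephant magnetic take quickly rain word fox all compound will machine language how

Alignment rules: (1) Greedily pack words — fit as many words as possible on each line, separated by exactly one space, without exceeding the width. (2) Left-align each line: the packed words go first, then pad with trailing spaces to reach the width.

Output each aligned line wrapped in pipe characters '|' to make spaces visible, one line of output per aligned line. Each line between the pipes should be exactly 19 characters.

Line 1: ['sky', 'elephant'] (min_width=12, slack=7)
Line 2: ['magnetic', 'take'] (min_width=13, slack=6)
Line 3: ['quickly', 'rain', 'word'] (min_width=17, slack=2)
Line 4: ['fox', 'all', 'compound'] (min_width=16, slack=3)
Line 5: ['will', 'machine'] (min_width=12, slack=7)
Line 6: ['language', 'how'] (min_width=12, slack=7)

Answer: |sky elephant       |
|magnetic take      |
|quickly rain word  |
|fox all compound   |
|will machine       |
|language how       |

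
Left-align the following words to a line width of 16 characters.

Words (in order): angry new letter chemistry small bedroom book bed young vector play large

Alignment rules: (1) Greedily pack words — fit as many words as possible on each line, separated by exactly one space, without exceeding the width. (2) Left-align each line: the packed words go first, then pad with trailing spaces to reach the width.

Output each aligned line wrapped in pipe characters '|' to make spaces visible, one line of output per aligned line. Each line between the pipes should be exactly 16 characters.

Line 1: ['angry', 'new', 'letter'] (min_width=16, slack=0)
Line 2: ['chemistry', 'small'] (min_width=15, slack=1)
Line 3: ['bedroom', 'book', 'bed'] (min_width=16, slack=0)
Line 4: ['young', 'vector'] (min_width=12, slack=4)
Line 5: ['play', 'large'] (min_width=10, slack=6)

Answer: |angry new letter|
|chemistry small |
|bedroom book bed|
|young vector    |
|play large      |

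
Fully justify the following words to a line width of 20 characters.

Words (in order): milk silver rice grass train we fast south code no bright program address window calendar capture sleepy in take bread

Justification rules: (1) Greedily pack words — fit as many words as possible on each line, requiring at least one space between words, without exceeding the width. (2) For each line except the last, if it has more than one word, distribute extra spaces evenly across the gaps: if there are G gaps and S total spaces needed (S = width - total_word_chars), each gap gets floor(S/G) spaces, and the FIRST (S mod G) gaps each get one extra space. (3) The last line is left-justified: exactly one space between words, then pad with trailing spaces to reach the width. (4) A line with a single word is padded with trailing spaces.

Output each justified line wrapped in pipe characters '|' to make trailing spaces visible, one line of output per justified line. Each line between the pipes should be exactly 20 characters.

Line 1: ['milk', 'silver', 'rice'] (min_width=16, slack=4)
Line 2: ['grass', 'train', 'we', 'fast'] (min_width=19, slack=1)
Line 3: ['south', 'code', 'no', 'bright'] (min_width=20, slack=0)
Line 4: ['program', 'address'] (min_width=15, slack=5)
Line 5: ['window', 'calendar'] (min_width=15, slack=5)
Line 6: ['capture', 'sleepy', 'in'] (min_width=17, slack=3)
Line 7: ['take', 'bread'] (min_width=10, slack=10)

Answer: |milk   silver   rice|
|grass  train we fast|
|south code no bright|
|program      address|
|window      calendar|
|capture   sleepy  in|
|take bread          |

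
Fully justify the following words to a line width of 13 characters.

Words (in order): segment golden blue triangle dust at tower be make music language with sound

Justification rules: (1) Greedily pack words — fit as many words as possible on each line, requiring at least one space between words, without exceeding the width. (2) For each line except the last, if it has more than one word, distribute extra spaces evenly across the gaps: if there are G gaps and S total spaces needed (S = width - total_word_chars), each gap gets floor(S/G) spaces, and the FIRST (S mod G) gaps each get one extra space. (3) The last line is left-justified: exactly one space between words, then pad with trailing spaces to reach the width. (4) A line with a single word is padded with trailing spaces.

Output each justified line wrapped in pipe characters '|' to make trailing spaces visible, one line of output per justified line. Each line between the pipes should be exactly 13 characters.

Answer: |segment      |
|golden   blue|
|triangle dust|
|at  tower  be|
|make    music|
|language with|
|sound        |

Derivation:
Line 1: ['segment'] (min_width=7, slack=6)
Line 2: ['golden', 'blue'] (min_width=11, slack=2)
Line 3: ['triangle', 'dust'] (min_width=13, slack=0)
Line 4: ['at', 'tower', 'be'] (min_width=11, slack=2)
Line 5: ['make', 'music'] (min_width=10, slack=3)
Line 6: ['language', 'with'] (min_width=13, slack=0)
Line 7: ['sound'] (min_width=5, slack=8)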